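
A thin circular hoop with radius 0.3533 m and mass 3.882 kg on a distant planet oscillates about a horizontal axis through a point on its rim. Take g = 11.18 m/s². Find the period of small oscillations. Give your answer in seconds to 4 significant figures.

I_cm = mr² = 0.48455 kg·m². The pivot is at distance d = 0.3533 m from the centre of mass.
By the parallel-axis theorem, I = I_cm + md² = 0.48455 + 0.48455 = 0.96911 kg·m².
T = 2π√(I/(mgd)) = 2π√(0.96911/(3.882 × 11.18 × 0.3533)) = 1.580 s.

1.580 s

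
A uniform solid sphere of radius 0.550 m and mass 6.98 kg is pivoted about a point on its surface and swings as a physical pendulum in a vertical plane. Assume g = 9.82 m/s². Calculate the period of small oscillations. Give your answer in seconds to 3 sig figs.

1.76 s

I_cm = (2/5)mr² = 0.8446 kg·m². The pivot is at distance d = 0.550 m from the centre of mass.
By the parallel-axis theorem, I = I_cm + md² = 0.8446 + 2.111 = 2.956 kg·m².
T = 2π√(I/(mgd)) = 2π√(2.956/(6.98 × 9.82 × 0.550)) = 1.76 s.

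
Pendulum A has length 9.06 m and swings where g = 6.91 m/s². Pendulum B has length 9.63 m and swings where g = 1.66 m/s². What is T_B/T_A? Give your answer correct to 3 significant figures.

T = 2π√(L/g), so T_B/T_A = √((L_B/g_B)/(L_A/g_A)) = √((9.63/1.66)/(9.06/6.91)) = 2.10.

2.10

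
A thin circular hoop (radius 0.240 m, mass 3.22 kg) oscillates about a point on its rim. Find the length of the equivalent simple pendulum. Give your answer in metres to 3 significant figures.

0.480 m

The equivalent simple-pendulum length is L_eq = I/(md), where I is about the pivot and d = 0.2400 m.
I_cm = mR² = 0.1855 kg·m², so I = I_cm + md² = 0.1855 + 0.1855 = 0.3709 kg·m².
L_eq = 0.3709/(3.22 × 0.2400) = 0.480 m.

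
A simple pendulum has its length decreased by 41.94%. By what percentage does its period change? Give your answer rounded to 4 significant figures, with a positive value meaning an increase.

T ∝ √L, so T'/T = √(0.58060) = 0.76197.
Percentage change in T = (0.76197 − 1) × 100% = -23.80%.

-23.80%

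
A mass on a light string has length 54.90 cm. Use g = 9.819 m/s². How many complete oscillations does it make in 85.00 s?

57

T = 2π√(L/g) = 2π√(0.5490/9.819) = 1.4857 s.
Number of complete oscillations = ⌊85.00/1.4857⌋ = ⌊57.212⌋ = 57.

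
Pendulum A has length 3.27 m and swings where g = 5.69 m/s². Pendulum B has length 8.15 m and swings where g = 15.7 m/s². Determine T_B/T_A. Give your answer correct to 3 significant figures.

0.950

T = 2π√(L/g), so T_B/T_A = √((L_B/g_B)/(L_A/g_A)) = √((8.15/15.7)/(3.27/5.69)) = 0.950.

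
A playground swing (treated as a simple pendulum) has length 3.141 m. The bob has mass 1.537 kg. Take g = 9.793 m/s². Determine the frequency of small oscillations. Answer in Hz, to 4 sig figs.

0.2810 Hz

T = 2π√(L/g) = 2π√(3.141/9.793) = 3.5584 s, so f = 1/T = 0.2810 Hz.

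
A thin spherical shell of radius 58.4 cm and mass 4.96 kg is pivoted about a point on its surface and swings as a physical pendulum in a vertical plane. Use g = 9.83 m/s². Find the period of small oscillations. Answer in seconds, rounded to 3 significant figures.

1.98 s

I_cm = (2/3)mr² = 1.128 kg·m². The pivot is at distance d = 0.584 m from the centre of mass.
By the parallel-axis theorem, I = I_cm + md² = 1.128 + 1.692 = 2.819 kg·m².
T = 2π√(I/(mgd)) = 2π√(2.819/(4.96 × 9.83 × 0.584)) = 1.98 s.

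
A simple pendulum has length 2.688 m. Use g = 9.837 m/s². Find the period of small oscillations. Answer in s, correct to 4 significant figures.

T = 2π√(L/g) = 2π√(2.688/9.837) = 2π × 0.52274 = 3.284 s.

3.284 s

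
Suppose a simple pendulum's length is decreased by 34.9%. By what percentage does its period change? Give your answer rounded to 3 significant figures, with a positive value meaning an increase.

T ∝ √L, so T'/T = √(0.6510) = 0.8068.
Percentage change in T = (0.8068 − 1) × 100% = -19.3%.

-19.3%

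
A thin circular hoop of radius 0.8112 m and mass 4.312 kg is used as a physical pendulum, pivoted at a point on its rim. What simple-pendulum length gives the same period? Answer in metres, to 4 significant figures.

The equivalent simple-pendulum length is L_eq = I/(md), where I is about the pivot and d = 0.81120 m.
I_cm = mR² = 2.8375 kg·m², so I = I_cm + md² = 2.8375 + 2.8375 = 5.6750 kg·m².
L_eq = 5.6750/(4.312 × 0.81120) = 1.622 m.

1.622 m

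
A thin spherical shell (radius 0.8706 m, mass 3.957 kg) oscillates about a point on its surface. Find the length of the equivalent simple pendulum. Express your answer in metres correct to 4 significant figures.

1.451 m

The equivalent simple-pendulum length is L_eq = I/(md), where I is about the pivot and d = 0.87060 m.
I_cm = (2/3)mR² = 1.9995 kg·m², so I = I_cm + md² = 1.9995 + 2.9992 = 4.9986 kg·m².
L_eq = 4.9986/(3.957 × 0.87060) = 1.451 m.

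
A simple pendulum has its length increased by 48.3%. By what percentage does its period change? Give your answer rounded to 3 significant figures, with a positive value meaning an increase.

21.8%

T ∝ √L, so T'/T = √(1.483) = 1.218.
Percentage change in T = (1.218 − 1) × 100% = 21.8%.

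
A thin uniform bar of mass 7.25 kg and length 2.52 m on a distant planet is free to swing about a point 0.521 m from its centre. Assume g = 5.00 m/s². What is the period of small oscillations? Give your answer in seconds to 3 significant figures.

For a physical pendulum T = 2π√(I/(mgd)), with d = 0.5210 m from pivot to centre of mass.
I_cm = mL²/12 = 7.25 × 2.52²/12 = 3.837 kg·m²; I = I_cm + md² = 3.837 + 7.25 × 0.5210² = 5.805 kg·m².
T = 2π√(5.805/(7.25 × 5.00 × 0.5210)) = 3.48 s.

3.48 s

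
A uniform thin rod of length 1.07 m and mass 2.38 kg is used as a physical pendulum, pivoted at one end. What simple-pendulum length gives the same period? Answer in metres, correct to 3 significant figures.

The equivalent simple-pendulum length is L_eq = I/(md), where I is about the pivot and d = 0.5350 m.
I_cm = (1/12)mL² = 0.2271 kg·m², so I = I_cm + md² = 0.2271 + 0.6812 = 0.9083 kg·m².
L_eq = 0.9083/(2.38 × 0.5350) = 0.713 m.

0.713 m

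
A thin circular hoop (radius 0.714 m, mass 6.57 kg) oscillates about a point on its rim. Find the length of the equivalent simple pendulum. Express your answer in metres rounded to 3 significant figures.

1.43 m

The equivalent simple-pendulum length is L_eq = I/(md), where I is about the pivot and d = 0.7140 m.
I_cm = mR² = 3.349 kg·m², so I = I_cm + md² = 3.349 + 3.349 = 6.699 kg·m².
L_eq = 6.699/(6.57 × 0.7140) = 1.43 m.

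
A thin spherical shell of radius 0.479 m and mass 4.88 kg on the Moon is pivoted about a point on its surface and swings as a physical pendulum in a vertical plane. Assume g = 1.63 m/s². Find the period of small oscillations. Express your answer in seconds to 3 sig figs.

4.40 s

I_cm = (2/3)mr² = 0.7464 kg·m². The pivot is at distance d = 0.479 m from the centre of mass.
By the parallel-axis theorem, I = I_cm + md² = 0.7464 + 1.120 = 1.866 kg·m².
T = 2π√(I/(mgd)) = 2π√(1.866/(4.88 × 1.63 × 0.479)) = 4.40 s.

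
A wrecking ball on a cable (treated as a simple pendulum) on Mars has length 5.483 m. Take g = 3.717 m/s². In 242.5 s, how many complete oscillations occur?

31

T = 2π√(L/g) = 2π√(5.483/3.717) = 7.6312 s.
Number of complete oscillations = ⌊242.5/7.6312⌋ = ⌊31.777⌋ = 31.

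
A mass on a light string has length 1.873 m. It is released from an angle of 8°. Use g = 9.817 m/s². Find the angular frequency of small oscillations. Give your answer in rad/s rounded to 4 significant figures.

ω = √(g/L) = √(9.817/1.873) = 2.289 rad/s.

2.289 rad/s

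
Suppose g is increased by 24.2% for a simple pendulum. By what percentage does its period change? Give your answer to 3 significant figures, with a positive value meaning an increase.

T ∝ 1/√g, so T'/T = 1/√(1.242) = 0.8973.
Percentage change in T = (0.8973 − 1) × 100% = -10.3%.

-10.3%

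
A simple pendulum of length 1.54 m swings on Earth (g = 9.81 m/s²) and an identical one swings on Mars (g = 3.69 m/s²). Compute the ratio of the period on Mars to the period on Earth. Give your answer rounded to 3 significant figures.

1.63

T ∝ 1/√g, so T₂/T₁ = √(g₁/g₂) = √(9.81/3.69) = 1.63.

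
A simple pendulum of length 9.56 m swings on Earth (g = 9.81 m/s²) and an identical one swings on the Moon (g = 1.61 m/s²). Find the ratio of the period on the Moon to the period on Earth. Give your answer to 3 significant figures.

T ∝ 1/√g, so T₂/T₁ = √(g₁/g₂) = √(9.81/1.61) = 2.47.

2.47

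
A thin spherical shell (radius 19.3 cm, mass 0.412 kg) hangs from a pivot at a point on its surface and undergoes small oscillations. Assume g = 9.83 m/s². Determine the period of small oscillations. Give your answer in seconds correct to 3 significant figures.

I_cm = (2/3)mr² = 0.01023 kg·m². The pivot is at distance d = 0.193 m from the centre of mass.
By the parallel-axis theorem, I = I_cm + md² = 0.01023 + 0.01535 = 0.02558 kg·m².
T = 2π√(I/(mgd)) = 2π√(0.02558/(0.412 × 9.83 × 0.193)) = 1.14 s.

1.14 s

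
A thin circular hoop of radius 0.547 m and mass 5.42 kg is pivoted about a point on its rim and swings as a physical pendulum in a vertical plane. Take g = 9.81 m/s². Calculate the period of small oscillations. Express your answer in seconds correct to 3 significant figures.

2.10 s

I_cm = mr² = 1.622 kg·m². The pivot is at distance d = 0.547 m from the centre of mass.
By the parallel-axis theorem, I = I_cm + md² = 1.622 + 1.622 = 3.243 kg·m².
T = 2π√(I/(mgd)) = 2π√(3.243/(5.42 × 9.81 × 0.547)) = 2.10 s.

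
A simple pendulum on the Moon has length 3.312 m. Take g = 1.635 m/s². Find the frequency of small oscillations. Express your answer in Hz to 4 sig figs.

0.1118 Hz

T = 2π√(L/g) = 2π√(3.312/1.635) = 8.9426 s, so f = 1/T = 0.1118 Hz.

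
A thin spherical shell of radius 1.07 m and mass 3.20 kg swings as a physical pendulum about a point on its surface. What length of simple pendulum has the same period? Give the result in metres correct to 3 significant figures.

The equivalent simple-pendulum length is L_eq = I/(md), where I is about the pivot and d = 1.070 m.
I_cm = (2/3)mR² = 2.442 kg·m², so I = I_cm + md² = 2.442 + 3.664 = 6.106 kg·m².
L_eq = 6.106/(3.20 × 1.070) = 1.78 m.

1.78 m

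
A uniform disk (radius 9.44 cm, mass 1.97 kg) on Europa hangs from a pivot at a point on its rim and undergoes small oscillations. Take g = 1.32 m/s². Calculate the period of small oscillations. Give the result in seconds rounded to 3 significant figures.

I_cm = ½mr² = 0.008778 kg·m². The pivot is at distance d = 0.0944 m from the centre of mass.
By the parallel-axis theorem, I = I_cm + md² = 0.008778 + 0.01756 = 0.02633 kg·m².
T = 2π√(I/(mgd)) = 2π√(0.02633/(1.97 × 1.32 × 0.0944)) = 2.06 s.

2.06 s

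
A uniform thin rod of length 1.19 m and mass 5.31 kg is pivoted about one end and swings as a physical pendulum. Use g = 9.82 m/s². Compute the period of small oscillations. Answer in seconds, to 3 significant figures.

For a physical pendulum T = 2π√(I/(mgd)), with d = 0.5950 m from pivot to centre of mass.
I_cm = mL²/12 = 5.31 × 1.19²/12 = 0.6266 kg·m²; I = I_cm + md² = 0.6266 + 5.31 × 0.5950² = 2.506 kg·m².
T = 2π√(2.506/(5.31 × 9.82 × 0.5950)) = 1.79 s.

1.79 s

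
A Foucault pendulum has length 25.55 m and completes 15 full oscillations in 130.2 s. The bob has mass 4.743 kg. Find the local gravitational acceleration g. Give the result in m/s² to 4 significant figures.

13.39 m/s²

T = 130.2/15 = 8.6800 s.
From T = 2π√(L/g), g = 4π²L/T² = 4π² × 25.55/8.6800² = 13.39 m/s².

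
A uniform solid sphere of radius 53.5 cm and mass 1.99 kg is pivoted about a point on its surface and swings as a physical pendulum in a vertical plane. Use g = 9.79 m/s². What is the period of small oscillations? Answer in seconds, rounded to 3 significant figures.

1.74 s

I_cm = (2/5)mr² = 0.2278 kg·m². The pivot is at distance d = 0.535 m from the centre of mass.
By the parallel-axis theorem, I = I_cm + md² = 0.2278 + 0.5696 = 0.7974 kg·m².
T = 2π√(I/(mgd)) = 2π√(0.7974/(1.99 × 9.79 × 0.535)) = 1.74 s.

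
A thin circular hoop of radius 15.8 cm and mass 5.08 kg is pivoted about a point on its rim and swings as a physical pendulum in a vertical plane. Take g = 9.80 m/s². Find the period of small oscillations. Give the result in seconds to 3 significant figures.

1.13 s

I_cm = mr² = 0.1268 kg·m². The pivot is at distance d = 0.158 m from the centre of mass.
By the parallel-axis theorem, I = I_cm + md² = 0.1268 + 0.1268 = 0.2536 kg·m².
T = 2π√(I/(mgd)) = 2π√(0.2536/(5.08 × 9.80 × 0.158)) = 1.13 s.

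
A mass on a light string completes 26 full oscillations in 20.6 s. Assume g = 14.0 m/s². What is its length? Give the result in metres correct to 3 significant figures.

T = 20.6/26 = 0.7923 s.
From T = 2π√(L/g), L = gT²/(4π²) = 14.0 × 0.7923²/(4π²) = 0.223 m.

0.223 m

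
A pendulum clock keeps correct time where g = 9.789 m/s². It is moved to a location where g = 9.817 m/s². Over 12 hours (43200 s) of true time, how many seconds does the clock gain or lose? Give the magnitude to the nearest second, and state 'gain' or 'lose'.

gain 62 s

The clock's period scales as T ∝ 1/√g, so T'/T = √(9.789/9.817) = 0.998573.
In 43200 s of true time the clock registers 43200/0.998573 = 43261.7 s, so it gains 62 s.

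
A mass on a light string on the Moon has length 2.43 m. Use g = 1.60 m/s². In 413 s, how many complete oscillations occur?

53

T = 2π√(L/g) = 2π√(2.43/1.60) = 7.743 s.
Number of complete oscillations = ⌊413/7.743⌋ = ⌊53.34⌋ = 53.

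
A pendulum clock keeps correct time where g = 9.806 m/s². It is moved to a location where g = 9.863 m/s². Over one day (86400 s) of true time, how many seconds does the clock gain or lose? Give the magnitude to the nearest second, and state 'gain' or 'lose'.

The clock's period scales as T ∝ 1/√g, so T'/T = √(9.806/9.863) = 0.997106.
In 86400 s of true time the clock registers 86400/0.997106 = 86650.7 s, so it gains 251 s.

gain 251 s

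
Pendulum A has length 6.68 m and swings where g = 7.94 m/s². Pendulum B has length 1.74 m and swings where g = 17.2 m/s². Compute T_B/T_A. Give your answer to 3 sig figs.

T = 2π√(L/g), so T_B/T_A = √((L_B/g_B)/(L_A/g_A)) = √((1.74/17.2)/(6.68/7.94)) = 0.347.

0.347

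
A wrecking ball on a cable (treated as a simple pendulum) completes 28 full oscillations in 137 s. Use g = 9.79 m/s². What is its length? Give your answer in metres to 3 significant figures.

5.94 m

T = 137/28 = 4.893 s.
From T = 2π√(L/g), L = gT²/(4π²) = 9.79 × 4.893²/(4π²) = 5.94 m.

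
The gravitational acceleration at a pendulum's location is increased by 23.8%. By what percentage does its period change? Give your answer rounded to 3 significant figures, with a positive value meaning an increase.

-10.1%

T ∝ 1/√g, so T'/T = 1/√(1.238) = 0.8988.
Percentage change in T = (0.8988 − 1) × 100% = -10.1%.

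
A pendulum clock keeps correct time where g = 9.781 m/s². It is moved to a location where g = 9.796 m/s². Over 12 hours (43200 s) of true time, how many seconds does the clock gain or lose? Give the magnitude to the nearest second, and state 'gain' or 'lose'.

gain 33 s

The clock's period scales as T ∝ 1/√g, so T'/T = √(9.781/9.796) = 0.999234.
In 43200 s of true time the clock registers 43200/0.999234 = 43233.1 s, so it gains 33 s.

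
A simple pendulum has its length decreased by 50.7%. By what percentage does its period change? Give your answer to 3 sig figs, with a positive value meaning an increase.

-29.8%

T ∝ √L, so T'/T = √(0.4930) = 0.7021.
Percentage change in T = (0.7021 − 1) × 100% = -29.8%.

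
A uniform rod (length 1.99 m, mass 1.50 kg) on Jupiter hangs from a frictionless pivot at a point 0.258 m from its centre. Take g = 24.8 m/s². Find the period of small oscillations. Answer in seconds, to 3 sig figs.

For a physical pendulum T = 2π√(I/(mgd)), with d = 0.2580 m from pivot to centre of mass.
I_cm = mL²/12 = 1.50 × 1.99²/12 = 0.4950 kg·m²; I = I_cm + md² = 0.4950 + 1.50 × 0.2580² = 0.5949 kg·m².
T = 2π√(0.5949/(1.50 × 24.8 × 0.2580)) = 1.56 s.

1.56 s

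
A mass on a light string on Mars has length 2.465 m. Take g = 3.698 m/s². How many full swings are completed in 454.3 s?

T = 2π√(L/g) = 2π√(2.465/3.698) = 5.1299 s.
Number of complete oscillations = ⌊454.3/5.1299⌋ = ⌊88.560⌋ = 88.

88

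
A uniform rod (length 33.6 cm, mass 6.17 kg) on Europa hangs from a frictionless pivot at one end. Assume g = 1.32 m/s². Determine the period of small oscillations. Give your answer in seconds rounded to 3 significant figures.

For a physical pendulum T = 2π√(I/(mgd)), with d = 0.1680 m from pivot to centre of mass.
I_cm = mL²/12 = 6.17 × 0.336²/12 = 0.05805 kg·m²; I = I_cm + md² = 0.05805 + 6.17 × 0.1680² = 0.2322 kg·m².
T = 2π√(0.2322/(6.17 × 1.32 × 0.1680)) = 2.59 s.

2.59 s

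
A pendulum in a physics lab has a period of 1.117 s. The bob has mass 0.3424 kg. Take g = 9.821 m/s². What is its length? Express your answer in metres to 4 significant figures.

0.3104 m

From T = 2π√(L/g), L = gT²/(4π²) = 9.821 × 1.1170²/(4π²) = 0.3104 m.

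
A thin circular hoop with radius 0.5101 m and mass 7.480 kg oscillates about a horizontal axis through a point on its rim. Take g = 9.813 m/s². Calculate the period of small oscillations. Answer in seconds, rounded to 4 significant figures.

I_cm = mr² = 1.9463 kg·m². The pivot is at distance d = 0.5101 m from the centre of mass.
By the parallel-axis theorem, I = I_cm + md² = 1.9463 + 1.9463 = 3.8926 kg·m².
T = 2π√(I/(mgd)) = 2π√(3.8926/(7.480 × 9.813 × 0.5101)) = 2.026 s.

2.026 s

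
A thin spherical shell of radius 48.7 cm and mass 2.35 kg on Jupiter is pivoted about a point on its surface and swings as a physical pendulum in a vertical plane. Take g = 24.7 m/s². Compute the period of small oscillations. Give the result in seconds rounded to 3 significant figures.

I_cm = (2/3)mr² = 0.3716 kg·m². The pivot is at distance d = 0.487 m from the centre of mass.
By the parallel-axis theorem, I = I_cm + md² = 0.3716 + 0.5573 = 0.9289 kg·m².
T = 2π√(I/(mgd)) = 2π√(0.9289/(2.35 × 24.7 × 0.487)) = 1.14 s.

1.14 s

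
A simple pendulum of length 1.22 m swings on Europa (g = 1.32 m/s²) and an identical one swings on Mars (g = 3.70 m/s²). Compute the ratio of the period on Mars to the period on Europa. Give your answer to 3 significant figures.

T ∝ 1/√g, so T₂/T₁ = √(g₁/g₂) = √(1.32/3.70) = 0.597.

0.597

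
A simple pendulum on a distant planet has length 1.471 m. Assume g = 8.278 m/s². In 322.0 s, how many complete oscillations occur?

121

T = 2π√(L/g) = 2π√(1.471/8.278) = 2.6486 s.
Number of complete oscillations = ⌊322.0/2.6486⌋ = ⌊121.57⌋ = 121.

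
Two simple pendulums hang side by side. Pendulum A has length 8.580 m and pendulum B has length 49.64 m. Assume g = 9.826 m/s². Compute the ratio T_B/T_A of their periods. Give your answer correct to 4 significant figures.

T ∝ √L, so T_B/T_A = √(L_B/L_A) = √(49.64/8.580) = 2.405.

2.405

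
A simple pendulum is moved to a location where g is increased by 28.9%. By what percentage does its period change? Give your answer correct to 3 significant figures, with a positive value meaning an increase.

T ∝ 1/√g, so T'/T = 1/√(1.289) = 0.8808.
Percentage change in T = (0.8808 − 1) × 100% = -11.9%.

-11.9%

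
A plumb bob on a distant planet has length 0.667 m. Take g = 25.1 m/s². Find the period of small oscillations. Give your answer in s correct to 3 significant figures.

T = 2π√(L/g) = 2π√(0.667/25.1) = 2π × 0.1630 = 1.02 s.

1.02 s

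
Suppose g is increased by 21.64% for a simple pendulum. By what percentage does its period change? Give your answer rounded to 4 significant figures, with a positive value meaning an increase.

-9.330%

T ∝ 1/√g, so T'/T = 1/√(1.2164) = 0.90670.
Percentage change in T = (0.90670 − 1) × 100% = -9.330%.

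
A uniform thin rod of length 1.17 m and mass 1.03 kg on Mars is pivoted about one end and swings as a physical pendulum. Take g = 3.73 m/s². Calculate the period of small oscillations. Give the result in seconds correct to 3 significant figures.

2.87 s

For a physical pendulum T = 2π√(I/(mgd)), with d = 0.5850 m from pivot to centre of mass.
I_cm = mL²/12 = 1.03 × 1.17²/12 = 0.1175 kg·m²; I = I_cm + md² = 0.1175 + 1.03 × 0.5850² = 0.4700 kg·m².
T = 2π√(0.4700/(1.03 × 3.73 × 0.5850)) = 2.87 s.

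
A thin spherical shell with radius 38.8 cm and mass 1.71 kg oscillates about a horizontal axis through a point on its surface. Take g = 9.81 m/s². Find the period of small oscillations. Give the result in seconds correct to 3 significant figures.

1.61 s

I_cm = (2/3)mr² = 0.1716 kg·m². The pivot is at distance d = 0.388 m from the centre of mass.
By the parallel-axis theorem, I = I_cm + md² = 0.1716 + 0.2574 = 0.4291 kg·m².
T = 2π√(I/(mgd)) = 2π√(0.4291/(1.71 × 9.81 × 0.388)) = 1.61 s.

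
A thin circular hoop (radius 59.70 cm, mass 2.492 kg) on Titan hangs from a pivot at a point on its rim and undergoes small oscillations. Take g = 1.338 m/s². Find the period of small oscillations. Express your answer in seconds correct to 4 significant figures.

5.935 s

I_cm = mr² = 0.88817 kg·m². The pivot is at distance d = 0.5970 m from the centre of mass.
By the parallel-axis theorem, I = I_cm + md² = 0.88817 + 0.88817 = 1.7763 kg·m².
T = 2π√(I/(mgd)) = 2π√(1.7763/(2.492 × 1.338 × 0.5970)) = 5.935 s.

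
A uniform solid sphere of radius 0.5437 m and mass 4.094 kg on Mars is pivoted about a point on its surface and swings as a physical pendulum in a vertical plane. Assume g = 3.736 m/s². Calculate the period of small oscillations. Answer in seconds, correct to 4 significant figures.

2.836 s

I_cm = (2/5)mr² = 0.48409 kg·m². The pivot is at distance d = 0.5437 m from the centre of mass.
By the parallel-axis theorem, I = I_cm + md² = 0.48409 + 1.2102 = 1.6943 kg·m².
T = 2π√(I/(mgd)) = 2π√(1.6943/(4.094 × 3.736 × 0.5437)) = 2.836 s.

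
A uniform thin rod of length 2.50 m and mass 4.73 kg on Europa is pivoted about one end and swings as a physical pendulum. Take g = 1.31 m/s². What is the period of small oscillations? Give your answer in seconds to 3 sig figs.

7.09 s

For a physical pendulum T = 2π√(I/(mgd)), with d = 1.250 m from pivot to centre of mass.
I_cm = mL²/12 = 4.73 × 2.50²/12 = 2.464 kg·m²; I = I_cm + md² = 2.464 + 4.73 × 1.250² = 9.854 kg·m².
T = 2π√(9.854/(4.73 × 1.31 × 1.250)) = 7.09 s.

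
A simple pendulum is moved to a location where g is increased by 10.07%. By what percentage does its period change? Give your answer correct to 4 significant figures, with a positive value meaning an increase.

T ∝ 1/√g, so T'/T = 1/√(1.1007) = 0.95316.
Percentage change in T = (0.95316 − 1) × 100% = -4.684%.

-4.684%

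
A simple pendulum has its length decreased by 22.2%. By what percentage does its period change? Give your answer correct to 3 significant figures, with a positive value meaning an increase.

-11.8%

T ∝ √L, so T'/T = √(0.7780) = 0.8820.
Percentage change in T = (0.8820 − 1) × 100% = -11.8%.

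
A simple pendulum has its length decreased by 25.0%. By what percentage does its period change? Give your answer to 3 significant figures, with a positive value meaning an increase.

T ∝ √L, so T'/T = √(0.7500) = 0.8660.
Percentage change in T = (0.8660 − 1) × 100% = -13.4%.

-13.4%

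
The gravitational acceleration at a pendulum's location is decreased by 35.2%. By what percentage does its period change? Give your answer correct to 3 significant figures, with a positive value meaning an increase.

T ∝ 1/√g, so T'/T = 1/√(0.6480) = 1.242.
Percentage change in T = (1.242 − 1) × 100% = 24.2%.

24.2%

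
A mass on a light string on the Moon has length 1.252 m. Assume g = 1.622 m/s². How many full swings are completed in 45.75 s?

8

T = 2π√(L/g) = 2π√(1.252/1.622) = 5.5202 s.
Number of complete oscillations = ⌊45.75/5.5202⌋ = ⌊8.2877⌋ = 8.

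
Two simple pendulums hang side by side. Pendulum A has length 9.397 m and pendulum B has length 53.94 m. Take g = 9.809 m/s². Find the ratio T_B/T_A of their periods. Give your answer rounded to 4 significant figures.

T ∝ √L, so T_B/T_A = √(L_B/L_A) = √(53.94/9.397) = 2.396.

2.396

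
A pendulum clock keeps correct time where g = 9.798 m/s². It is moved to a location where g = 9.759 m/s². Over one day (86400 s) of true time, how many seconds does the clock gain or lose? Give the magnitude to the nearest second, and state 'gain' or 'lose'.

lose 172 s

The clock's period scales as T ∝ 1/√g, so T'/T = √(9.798/9.759) = 1.00200.
In 86400 s of true time the clock registers 86400/1.00200 = 86227.9 s, so it loses 172 s.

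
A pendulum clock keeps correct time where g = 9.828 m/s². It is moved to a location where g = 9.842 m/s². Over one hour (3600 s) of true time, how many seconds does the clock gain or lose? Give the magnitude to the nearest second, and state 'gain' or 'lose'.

gain 3 s

The clock's period scales as T ∝ 1/√g, so T'/T = √(9.828/9.842) = 0.999289.
In 3600 s of true time the clock registers 3600/0.999289 = 3602.6 s, so it gains 3 s.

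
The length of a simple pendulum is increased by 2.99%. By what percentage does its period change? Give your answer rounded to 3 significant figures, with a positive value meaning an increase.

T ∝ √L, so T'/T = √(1.030) = 1.015.
Percentage change in T = (1.015 − 1) × 100% = 1.48%.

1.48%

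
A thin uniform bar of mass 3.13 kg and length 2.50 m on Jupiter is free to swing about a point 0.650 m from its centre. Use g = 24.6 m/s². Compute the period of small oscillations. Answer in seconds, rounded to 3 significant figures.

For a physical pendulum T = 2π√(I/(mgd)), with d = 0.6500 m from pivot to centre of mass.
I_cm = mL²/12 = 3.13 × 2.50²/12 = 1.630 kg·m²; I = I_cm + md² = 1.630 + 3.13 × 0.6500² = 2.953 kg·m².
T = 2π√(2.953/(3.13 × 24.6 × 0.6500)) = 1.53 s.

1.53 s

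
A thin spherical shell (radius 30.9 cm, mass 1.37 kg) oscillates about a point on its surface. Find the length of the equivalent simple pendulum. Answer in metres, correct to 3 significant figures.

The equivalent simple-pendulum length is L_eq = I/(md), where I is about the pivot and d = 0.3090 m.
I_cm = (2/3)mR² = 0.08721 kg·m², so I = I_cm + md² = 0.08721 + 0.1308 = 0.2180 kg·m².
L_eq = 0.2180/(1.37 × 0.3090) = 0.515 m.

0.515 m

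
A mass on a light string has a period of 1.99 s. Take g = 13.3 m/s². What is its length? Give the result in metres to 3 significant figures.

1.33 m

From T = 2π√(L/g), L = gT²/(4π²) = 13.3 × 1.990²/(4π²) = 1.33 m.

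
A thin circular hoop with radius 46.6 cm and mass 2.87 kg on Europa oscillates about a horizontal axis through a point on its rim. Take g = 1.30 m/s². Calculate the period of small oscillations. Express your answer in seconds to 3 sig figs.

5.32 s

I_cm = mr² = 0.6232 kg·m². The pivot is at distance d = 0.466 m from the centre of mass.
By the parallel-axis theorem, I = I_cm + md² = 0.6232 + 0.6232 = 1.246 kg·m².
T = 2π√(I/(mgd)) = 2π√(1.246/(2.87 × 1.30 × 0.466)) = 5.32 s.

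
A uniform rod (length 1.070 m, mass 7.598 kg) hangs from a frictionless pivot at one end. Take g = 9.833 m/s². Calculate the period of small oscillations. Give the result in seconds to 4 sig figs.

For a physical pendulum T = 2π√(I/(mgd)), with d = 0.53500 m from pivot to centre of mass.
I_cm = mL²/12 = 7.598 × 1.070²/12 = 0.72491 kg·m²; I = I_cm + md² = 0.72491 + 7.598 × 0.53500² = 2.8997 kg·m².
T = 2π√(2.8997/(7.598 × 9.833 × 0.53500)) = 1.692 s.

1.692 s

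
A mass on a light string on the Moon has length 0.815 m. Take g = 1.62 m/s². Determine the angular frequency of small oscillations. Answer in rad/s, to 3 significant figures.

1.41 rad/s

ω = √(g/L) = √(1.62/0.815) = 1.41 rad/s.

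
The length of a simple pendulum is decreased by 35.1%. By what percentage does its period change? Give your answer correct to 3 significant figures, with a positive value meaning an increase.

-19.4%

T ∝ √L, so T'/T = √(0.6490) = 0.8056.
Percentage change in T = (0.8056 − 1) × 100% = -19.4%.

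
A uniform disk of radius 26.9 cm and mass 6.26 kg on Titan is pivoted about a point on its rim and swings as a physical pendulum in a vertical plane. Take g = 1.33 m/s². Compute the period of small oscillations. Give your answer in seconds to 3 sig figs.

I_cm = ½mr² = 0.2265 kg·m². The pivot is at distance d = 0.269 m from the centre of mass.
By the parallel-axis theorem, I = I_cm + md² = 0.2265 + 0.4530 = 0.6795 kg·m².
T = 2π√(I/(mgd)) = 2π√(0.6795/(6.26 × 1.33 × 0.269)) = 3.46 s.

3.46 s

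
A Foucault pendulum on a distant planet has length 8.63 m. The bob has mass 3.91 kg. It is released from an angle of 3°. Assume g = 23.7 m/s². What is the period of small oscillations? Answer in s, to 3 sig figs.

T = 2π√(L/g) = 2π√(8.63/23.7) = 2π × 0.6034 = 3.79 s.

3.79 s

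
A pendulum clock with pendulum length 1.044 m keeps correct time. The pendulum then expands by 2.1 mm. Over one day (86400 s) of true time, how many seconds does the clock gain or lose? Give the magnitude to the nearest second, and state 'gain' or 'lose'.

T ∝ √L, so T'/T = √(1.04610/1.044) = 1.00101.
In 86400 s of true time the clock registers 86400/1.00101 = 86313.2 s, so it loses 87 s.

lose 87 s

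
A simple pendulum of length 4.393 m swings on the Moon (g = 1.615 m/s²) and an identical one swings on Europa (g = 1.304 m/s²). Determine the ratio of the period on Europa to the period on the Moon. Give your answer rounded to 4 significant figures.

1.113

T ∝ 1/√g, so T₂/T₁ = √(g₁/g₂) = √(1.615/1.304) = 1.113.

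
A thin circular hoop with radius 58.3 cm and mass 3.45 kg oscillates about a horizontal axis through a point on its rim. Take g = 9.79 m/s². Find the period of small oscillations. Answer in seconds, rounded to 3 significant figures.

2.17 s

I_cm = mr² = 1.173 kg·m². The pivot is at distance d = 0.583 m from the centre of mass.
By the parallel-axis theorem, I = I_cm + md² = 1.173 + 1.173 = 2.345 kg·m².
T = 2π√(I/(mgd)) = 2π√(2.345/(3.45 × 9.79 × 0.583)) = 2.17 s.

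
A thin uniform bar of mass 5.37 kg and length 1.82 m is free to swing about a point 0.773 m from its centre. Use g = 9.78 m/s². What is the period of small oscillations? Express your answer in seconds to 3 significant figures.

For a physical pendulum T = 2π√(I/(mgd)), with d = 0.7730 m from pivot to centre of mass.
I_cm = mL²/12 = 5.37 × 1.82²/12 = 1.482 kg·m²; I = I_cm + md² = 1.482 + 5.37 × 0.7730² = 4.691 kg·m².
T = 2π√(4.691/(5.37 × 9.78 × 0.7730)) = 2.14 s.

2.14 s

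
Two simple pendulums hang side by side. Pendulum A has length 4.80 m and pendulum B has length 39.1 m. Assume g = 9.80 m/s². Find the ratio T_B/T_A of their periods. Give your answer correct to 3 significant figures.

2.85

T ∝ √L, so T_B/T_A = √(L_B/L_A) = √(39.1/4.80) = 2.85.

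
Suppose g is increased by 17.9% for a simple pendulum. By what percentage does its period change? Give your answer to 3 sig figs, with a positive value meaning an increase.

T ∝ 1/√g, so T'/T = 1/√(1.179) = 0.9210.
Percentage change in T = (0.9210 − 1) × 100% = -7.90%.

-7.90%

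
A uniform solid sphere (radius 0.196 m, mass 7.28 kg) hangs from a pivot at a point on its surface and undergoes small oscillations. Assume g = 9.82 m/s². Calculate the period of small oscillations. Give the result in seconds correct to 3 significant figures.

1.05 s

I_cm = (2/5)mr² = 0.1119 kg·m². The pivot is at distance d = 0.196 m from the centre of mass.
By the parallel-axis theorem, I = I_cm + md² = 0.1119 + 0.2797 = 0.3915 kg·m².
T = 2π√(I/(mgd)) = 2π√(0.3915/(7.28 × 9.82 × 0.196)) = 1.05 s.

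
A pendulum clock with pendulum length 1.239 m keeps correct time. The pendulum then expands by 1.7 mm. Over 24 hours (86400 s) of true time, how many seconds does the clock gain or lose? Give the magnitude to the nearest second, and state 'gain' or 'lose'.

lose 59 s

T ∝ √L, so T'/T = √(1.24070/1.239) = 1.00069.
In 86400 s of true time the clock registers 86400/1.00069 = 86340.8 s, so it loses 59 s.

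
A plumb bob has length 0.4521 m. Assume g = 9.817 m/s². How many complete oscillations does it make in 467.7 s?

T = 2π√(L/g) = 2π√(0.4521/9.817) = 1.3484 s.
Number of complete oscillations = ⌊467.7/1.3484⌋ = ⌊346.86⌋ = 346.

346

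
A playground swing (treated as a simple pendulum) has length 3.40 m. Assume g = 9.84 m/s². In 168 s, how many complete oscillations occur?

45

T = 2π√(L/g) = 2π√(3.40/9.84) = 3.693 s.
Number of complete oscillations = ⌊168/3.693⌋ = ⌊45.49⌋ = 45.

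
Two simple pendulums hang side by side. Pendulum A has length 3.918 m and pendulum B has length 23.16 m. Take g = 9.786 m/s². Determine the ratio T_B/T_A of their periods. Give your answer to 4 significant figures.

T ∝ √L, so T_B/T_A = √(L_B/L_A) = √(23.16/3.918) = 2.431.

2.431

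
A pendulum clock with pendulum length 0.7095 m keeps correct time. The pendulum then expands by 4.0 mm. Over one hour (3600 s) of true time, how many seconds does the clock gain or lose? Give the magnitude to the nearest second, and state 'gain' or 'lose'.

T ∝ √L, so T'/T = √(0.71350/0.7095) = 1.00281.
In 3600 s of true time the clock registers 3600/1.00281 = 3589.9 s, so it loses 10 s.

lose 10 s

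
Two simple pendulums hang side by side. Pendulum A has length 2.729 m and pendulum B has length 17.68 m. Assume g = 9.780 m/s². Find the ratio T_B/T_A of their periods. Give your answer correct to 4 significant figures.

T ∝ √L, so T_B/T_A = √(L_B/L_A) = √(17.68/2.729) = 2.545.

2.545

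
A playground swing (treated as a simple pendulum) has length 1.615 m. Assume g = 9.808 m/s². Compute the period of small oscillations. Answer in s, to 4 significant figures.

2.550 s

T = 2π√(L/g) = 2π√(1.615/9.808) = 2π × 0.40579 = 2.550 s.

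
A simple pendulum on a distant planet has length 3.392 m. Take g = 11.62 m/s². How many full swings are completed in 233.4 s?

68

T = 2π√(L/g) = 2π√(3.392/11.62) = 3.3947 s.
Number of complete oscillations = ⌊233.4/3.3947⌋ = ⌊68.754⌋ = 68.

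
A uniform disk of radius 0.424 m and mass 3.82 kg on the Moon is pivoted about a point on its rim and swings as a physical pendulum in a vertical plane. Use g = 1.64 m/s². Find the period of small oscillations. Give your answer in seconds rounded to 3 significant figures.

I_cm = ½mr² = 0.3434 kg·m². The pivot is at distance d = 0.424 m from the centre of mass.
By the parallel-axis theorem, I = I_cm + md² = 0.3434 + 0.6867 = 1.030 kg·m².
T = 2π√(I/(mgd)) = 2π√(1.030/(3.82 × 1.64 × 0.424)) = 3.91 s.

3.91 s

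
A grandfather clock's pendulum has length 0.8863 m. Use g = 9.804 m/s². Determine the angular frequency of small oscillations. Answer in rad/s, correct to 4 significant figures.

3.326 rad/s

ω = √(g/L) = √(9.804/0.8863) = 3.326 rad/s.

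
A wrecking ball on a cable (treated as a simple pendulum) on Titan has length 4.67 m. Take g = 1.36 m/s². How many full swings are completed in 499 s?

T = 2π√(L/g) = 2π√(4.67/1.36) = 11.64 s.
Number of complete oscillations = ⌊499/11.64⌋ = ⌊42.86⌋ = 42.

42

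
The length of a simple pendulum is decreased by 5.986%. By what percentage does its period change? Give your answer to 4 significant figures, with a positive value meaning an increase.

-3.039%

T ∝ √L, so T'/T = √(0.94014) = 0.96961.
Percentage change in T = (0.96961 − 1) × 100% = -3.039%.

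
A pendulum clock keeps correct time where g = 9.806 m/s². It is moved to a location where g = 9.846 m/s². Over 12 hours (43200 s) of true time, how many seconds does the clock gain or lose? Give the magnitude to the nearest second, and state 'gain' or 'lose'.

gain 88 s

The clock's period scales as T ∝ 1/√g, so T'/T = √(9.806/9.846) = 0.997967.
In 43200 s of true time the clock registers 43200/0.997967 = 43288.0 s, so it gains 88 s.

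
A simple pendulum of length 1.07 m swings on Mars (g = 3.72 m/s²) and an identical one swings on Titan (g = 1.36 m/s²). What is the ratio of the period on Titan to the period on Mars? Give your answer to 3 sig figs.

T ∝ 1/√g, so T₂/T₁ = √(g₁/g₂) = √(3.72/1.36) = 1.65.

1.65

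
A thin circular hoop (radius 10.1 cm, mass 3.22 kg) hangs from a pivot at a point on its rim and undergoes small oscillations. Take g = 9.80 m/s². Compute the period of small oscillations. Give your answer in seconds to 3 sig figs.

0.902 s

I_cm = mr² = 0.03285 kg·m². The pivot is at distance d = 0.101 m from the centre of mass.
By the parallel-axis theorem, I = I_cm + md² = 0.03285 + 0.03285 = 0.06569 kg·m².
T = 2π√(I/(mgd)) = 2π√(0.06569/(3.22 × 9.80 × 0.101)) = 0.902 s.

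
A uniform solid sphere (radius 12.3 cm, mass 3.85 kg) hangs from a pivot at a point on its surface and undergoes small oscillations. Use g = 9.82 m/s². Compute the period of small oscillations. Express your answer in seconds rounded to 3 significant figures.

0.832 s

I_cm = (2/5)mr² = 0.02330 kg·m². The pivot is at distance d = 0.123 m from the centre of mass.
By the parallel-axis theorem, I = I_cm + md² = 0.02330 + 0.05825 = 0.08155 kg·m².
T = 2π√(I/(mgd)) = 2π√(0.08155/(3.85 × 9.82 × 0.123)) = 0.832 s.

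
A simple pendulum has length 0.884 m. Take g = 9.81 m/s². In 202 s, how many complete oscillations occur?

T = 2π√(L/g) = 2π√(0.884/9.81) = 1.886 s.
Number of complete oscillations = ⌊202/1.886⌋ = ⌊107.1⌋ = 107.

107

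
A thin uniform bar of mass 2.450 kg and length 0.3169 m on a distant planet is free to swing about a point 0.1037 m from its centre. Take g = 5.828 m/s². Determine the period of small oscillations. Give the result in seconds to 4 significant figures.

1.118 s

For a physical pendulum T = 2π√(I/(mgd)), with d = 0.10370 m from pivot to centre of mass.
I_cm = mL²/12 = 2.450 × 0.3169²/12 = 0.020504 kg·m²; I = I_cm + md² = 0.020504 + 2.450 × 0.10370² = 0.046850 kg·m².
T = 2π√(0.046850/(2.450 × 5.828 × 0.10370)) = 1.118 s.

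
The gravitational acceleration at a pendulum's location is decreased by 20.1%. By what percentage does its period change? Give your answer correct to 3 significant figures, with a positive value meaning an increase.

T ∝ 1/√g, so T'/T = 1/√(0.7990) = 1.119.
Percentage change in T = (1.119 − 1) × 100% = 11.9%.

11.9%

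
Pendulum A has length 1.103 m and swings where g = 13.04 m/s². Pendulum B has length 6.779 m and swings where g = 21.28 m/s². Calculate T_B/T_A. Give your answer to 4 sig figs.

1.941

T = 2π√(L/g), so T_B/T_A = √((L_B/g_B)/(L_A/g_A)) = √((6.779/21.28)/(1.103/13.04)) = 1.941.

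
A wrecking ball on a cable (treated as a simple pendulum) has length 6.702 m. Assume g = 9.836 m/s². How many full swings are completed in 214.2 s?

T = 2π√(L/g) = 2π√(6.702/9.836) = 5.1865 s.
Number of complete oscillations = ⌊214.2/5.1865⌋ = ⌊41.300⌋ = 41.

41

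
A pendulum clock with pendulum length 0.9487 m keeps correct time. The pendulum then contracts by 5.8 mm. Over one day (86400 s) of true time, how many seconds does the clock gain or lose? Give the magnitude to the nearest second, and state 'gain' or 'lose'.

T ∝ √L, so T'/T = √(0.94290/0.9487) = 0.996938.
In 86400 s of true time the clock registers 86400/0.996938 = 86665.3 s, so it gains 265 s.

gain 265 s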